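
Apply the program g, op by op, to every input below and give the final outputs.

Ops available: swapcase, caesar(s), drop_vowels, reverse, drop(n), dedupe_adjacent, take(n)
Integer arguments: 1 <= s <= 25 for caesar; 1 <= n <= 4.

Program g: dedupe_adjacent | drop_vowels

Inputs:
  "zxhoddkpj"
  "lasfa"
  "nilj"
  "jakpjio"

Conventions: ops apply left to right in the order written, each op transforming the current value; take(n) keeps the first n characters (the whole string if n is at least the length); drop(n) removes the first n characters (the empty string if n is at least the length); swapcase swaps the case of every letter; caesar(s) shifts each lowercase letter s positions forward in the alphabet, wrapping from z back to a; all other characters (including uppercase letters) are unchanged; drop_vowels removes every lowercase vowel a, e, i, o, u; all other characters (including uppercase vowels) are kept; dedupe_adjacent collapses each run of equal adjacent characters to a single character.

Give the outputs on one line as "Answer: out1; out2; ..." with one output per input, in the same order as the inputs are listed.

Execution, op by op:
  "zxhoddkpj" -> "zxhodkpj" -> "zxhdkpj"
  "lasfa" -> "lasfa" -> "lsf"
  "nilj" -> "nilj" -> "nlj"
  "jakpjio" -> "jakpjio" -> "jkpj"

"zxhdkpj"; "lsf"; "nlj"; "jkpj"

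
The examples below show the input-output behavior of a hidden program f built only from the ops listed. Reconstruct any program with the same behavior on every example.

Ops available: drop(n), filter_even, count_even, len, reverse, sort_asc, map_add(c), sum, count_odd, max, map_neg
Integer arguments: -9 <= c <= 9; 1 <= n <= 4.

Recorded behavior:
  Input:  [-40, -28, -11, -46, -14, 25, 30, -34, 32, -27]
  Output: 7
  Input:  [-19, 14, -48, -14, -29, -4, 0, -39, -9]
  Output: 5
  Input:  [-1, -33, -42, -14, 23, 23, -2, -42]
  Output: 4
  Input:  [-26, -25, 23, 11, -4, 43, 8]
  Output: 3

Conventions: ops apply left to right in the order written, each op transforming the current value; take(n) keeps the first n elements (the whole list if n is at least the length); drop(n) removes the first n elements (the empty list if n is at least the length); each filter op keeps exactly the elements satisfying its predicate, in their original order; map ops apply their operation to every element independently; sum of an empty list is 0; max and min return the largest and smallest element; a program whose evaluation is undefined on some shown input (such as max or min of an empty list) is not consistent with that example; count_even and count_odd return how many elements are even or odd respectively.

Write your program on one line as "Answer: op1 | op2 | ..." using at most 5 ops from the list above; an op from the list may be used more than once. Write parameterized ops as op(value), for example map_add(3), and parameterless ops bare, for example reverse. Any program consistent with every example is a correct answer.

map_add(-5) | map_neg | reverse | count_odd

Check, running the answer program on each example:
  [-40, -28, -11, -46, -14, 25, 30, -34, 32, -27] -> [-45, -33, -16, -51, -19, 20, 25, -39, 27, -32] -> [45, 33, 16, 51, 19, -20, -25, 39, -27, 32] -> [32, -27, 39, -25, -20, 19, 51, 16, 33, 45] -> 7
  [-19, 14, -48, -14, -29, -4, 0, -39, -9] -> [-24, 9, -53, -19, -34, -9, -5, -44, -14] -> [24, -9, 53, 19, 34, 9, 5, 44, 14] -> [14, 44, 5, 9, 34, 19, 53, -9, 24] -> 5
  [-1, -33, -42, -14, 23, 23, -2, -42] -> [-6, -38, -47, -19, 18, 18, -7, -47] -> [6, 38, 47, 19, -18, -18, 7, 47] -> [47, 7, -18, -18, 19, 47, 38, 6] -> 4
  [-26, -25, 23, 11, -4, 43, 8] -> [-31, -30, 18, 6, -9, 38, 3] -> [31, 30, -18, -6, 9, -38, -3] -> [-3, -38, 9, -6, -18, 30, 31] -> 3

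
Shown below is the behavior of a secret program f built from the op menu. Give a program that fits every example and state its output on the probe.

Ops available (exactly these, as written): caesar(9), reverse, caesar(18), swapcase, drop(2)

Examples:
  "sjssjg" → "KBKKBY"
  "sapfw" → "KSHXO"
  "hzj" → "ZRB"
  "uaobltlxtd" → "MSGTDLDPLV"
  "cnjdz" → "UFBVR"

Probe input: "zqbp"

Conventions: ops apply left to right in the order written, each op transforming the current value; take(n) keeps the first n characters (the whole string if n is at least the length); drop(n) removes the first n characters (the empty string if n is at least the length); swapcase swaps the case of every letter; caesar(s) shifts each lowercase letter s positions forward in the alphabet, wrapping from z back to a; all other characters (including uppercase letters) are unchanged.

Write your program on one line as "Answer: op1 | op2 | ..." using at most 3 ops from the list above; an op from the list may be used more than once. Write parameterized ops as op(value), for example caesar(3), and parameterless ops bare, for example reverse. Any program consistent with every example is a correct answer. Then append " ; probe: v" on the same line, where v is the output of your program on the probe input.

caesar(18) | swapcase ; probe: "RITH"

Check, running the answer program on each example:
  "sjssjg" -> "kbkkby" -> "KBKKBY"
  "sapfw" -> "kshxo" -> "KSHXO"
  "hzj" -> "zrb" -> "ZRB"
  "uaobltlxtd" -> "msgtdldplv" -> "MSGTDLDPLV"
  "cnjdz" -> "ufbvr" -> "UFBVR"
  probe: "zqbp" -> "rith" -> "RITH"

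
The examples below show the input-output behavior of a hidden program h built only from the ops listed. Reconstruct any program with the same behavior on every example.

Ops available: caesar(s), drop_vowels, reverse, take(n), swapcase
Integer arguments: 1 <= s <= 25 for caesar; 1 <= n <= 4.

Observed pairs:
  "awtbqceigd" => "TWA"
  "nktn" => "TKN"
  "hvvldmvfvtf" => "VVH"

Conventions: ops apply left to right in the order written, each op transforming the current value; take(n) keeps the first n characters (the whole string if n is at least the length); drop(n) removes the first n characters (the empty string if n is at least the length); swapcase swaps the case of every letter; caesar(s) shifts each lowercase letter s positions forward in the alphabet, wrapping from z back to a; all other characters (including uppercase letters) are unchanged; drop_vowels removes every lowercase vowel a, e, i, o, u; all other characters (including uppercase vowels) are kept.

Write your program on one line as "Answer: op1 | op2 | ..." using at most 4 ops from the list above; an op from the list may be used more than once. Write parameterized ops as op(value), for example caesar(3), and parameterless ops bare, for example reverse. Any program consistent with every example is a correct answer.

swapcase | take(3) | reverse

Check, running the answer program on each example:
  "awtbqceigd" -> "AWTBQCEIGD" -> "AWT" -> "TWA"
  "nktn" -> "NKTN" -> "NKT" -> "TKN"
  "hvvldmvfvtf" -> "HVVLDMVFVTF" -> "HVV" -> "VVH"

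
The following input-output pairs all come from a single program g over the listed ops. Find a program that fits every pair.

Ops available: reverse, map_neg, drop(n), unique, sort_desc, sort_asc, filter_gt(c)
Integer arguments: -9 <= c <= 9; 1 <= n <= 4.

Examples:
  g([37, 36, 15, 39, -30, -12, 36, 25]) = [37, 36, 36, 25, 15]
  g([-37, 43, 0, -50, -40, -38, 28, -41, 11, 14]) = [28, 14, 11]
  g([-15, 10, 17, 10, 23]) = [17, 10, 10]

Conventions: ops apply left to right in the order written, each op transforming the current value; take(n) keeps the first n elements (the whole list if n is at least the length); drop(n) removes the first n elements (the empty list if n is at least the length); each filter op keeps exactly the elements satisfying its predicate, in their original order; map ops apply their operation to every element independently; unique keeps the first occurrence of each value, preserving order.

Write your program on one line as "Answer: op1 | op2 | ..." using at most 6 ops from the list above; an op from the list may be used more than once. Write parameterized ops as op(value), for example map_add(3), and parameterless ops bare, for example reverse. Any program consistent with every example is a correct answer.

sort_desc | filter_gt(7) | map_neg | drop(1) | map_neg

Check, running the answer program on each example:
  [37, 36, 15, 39, -30, -12, 36, 25] -> [39, 37, 36, 36, 25, 15, -12, -30] -> [39, 37, 36, 36, 25, 15] -> [-39, -37, -36, -36, -25, -15] -> [-37, -36, -36, -25, -15] -> [37, 36, 36, 25, 15]
  [-37, 43, 0, -50, -40, -38, 28, -41, 11, 14] -> [43, 28, 14, 11, 0, -37, -38, -40, -41, -50] -> [43, 28, 14, 11] -> [-43, -28, -14, -11] -> [-28, -14, -11] -> [28, 14, 11]
  [-15, 10, 17, 10, 23] -> [23, 17, 10, 10, -15] -> [23, 17, 10, 10] -> [-23, -17, -10, -10] -> [-17, -10, -10] -> [17, 10, 10]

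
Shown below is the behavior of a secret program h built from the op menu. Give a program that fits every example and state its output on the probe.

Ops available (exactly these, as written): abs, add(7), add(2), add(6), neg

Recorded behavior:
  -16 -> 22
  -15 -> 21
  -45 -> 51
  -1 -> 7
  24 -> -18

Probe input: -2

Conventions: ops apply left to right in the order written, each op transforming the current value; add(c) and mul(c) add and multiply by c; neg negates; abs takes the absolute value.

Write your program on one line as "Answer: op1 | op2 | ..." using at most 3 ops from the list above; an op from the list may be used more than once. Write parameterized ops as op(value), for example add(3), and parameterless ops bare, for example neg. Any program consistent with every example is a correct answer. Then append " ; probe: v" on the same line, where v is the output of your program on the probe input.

neg | add(6) ; probe: 8

Check, running the answer program on each example:
  -16 -> 16 -> 22
  -15 -> 15 -> 21
  -45 -> 45 -> 51
  -1 -> 1 -> 7
  24 -> -24 -> -18
  probe: -2 -> 2 -> 8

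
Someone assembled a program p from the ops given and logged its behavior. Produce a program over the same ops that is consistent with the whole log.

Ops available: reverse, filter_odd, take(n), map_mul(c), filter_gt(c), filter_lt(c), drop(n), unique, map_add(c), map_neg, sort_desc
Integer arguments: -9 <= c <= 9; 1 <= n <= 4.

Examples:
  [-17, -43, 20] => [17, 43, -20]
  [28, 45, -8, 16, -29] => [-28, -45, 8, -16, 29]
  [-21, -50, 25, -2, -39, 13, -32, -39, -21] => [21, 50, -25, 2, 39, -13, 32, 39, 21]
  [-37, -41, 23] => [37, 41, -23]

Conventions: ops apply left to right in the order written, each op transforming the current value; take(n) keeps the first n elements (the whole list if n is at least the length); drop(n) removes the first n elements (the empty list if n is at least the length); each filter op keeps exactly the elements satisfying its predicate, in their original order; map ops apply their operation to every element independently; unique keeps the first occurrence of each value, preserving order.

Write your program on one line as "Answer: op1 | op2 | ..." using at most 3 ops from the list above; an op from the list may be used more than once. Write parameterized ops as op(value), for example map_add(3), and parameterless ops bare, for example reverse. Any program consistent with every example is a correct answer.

reverse | map_neg | reverse

Check, running the answer program on each example:
  [-17, -43, 20] -> [20, -43, -17] -> [-20, 43, 17] -> [17, 43, -20]
  [28, 45, -8, 16, -29] -> [-29, 16, -8, 45, 28] -> [29, -16, 8, -45, -28] -> [-28, -45, 8, -16, 29]
  [-21, -50, 25, -2, -39, 13, -32, -39, -21] -> [-21, -39, -32, 13, -39, -2, 25, -50, -21] -> [21, 39, 32, -13, 39, 2, -25, 50, 21] -> [21, 50, -25, 2, 39, -13, 32, 39, 21]
  [-37, -41, 23] -> [23, -41, -37] -> [-23, 41, 37] -> [37, 41, -23]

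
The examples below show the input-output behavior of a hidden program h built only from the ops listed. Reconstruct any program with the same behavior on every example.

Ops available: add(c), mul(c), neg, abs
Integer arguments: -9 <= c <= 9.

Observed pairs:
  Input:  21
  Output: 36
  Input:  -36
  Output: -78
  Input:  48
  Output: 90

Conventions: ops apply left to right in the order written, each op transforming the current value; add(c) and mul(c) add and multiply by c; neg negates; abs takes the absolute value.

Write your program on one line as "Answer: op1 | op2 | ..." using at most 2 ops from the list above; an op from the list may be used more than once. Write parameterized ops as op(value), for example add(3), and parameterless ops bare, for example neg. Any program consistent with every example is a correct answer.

add(-3) | mul(2)

Check, running the answer program on each example:
  21 -> 18 -> 36
  -36 -> -39 -> -78
  48 -> 45 -> 90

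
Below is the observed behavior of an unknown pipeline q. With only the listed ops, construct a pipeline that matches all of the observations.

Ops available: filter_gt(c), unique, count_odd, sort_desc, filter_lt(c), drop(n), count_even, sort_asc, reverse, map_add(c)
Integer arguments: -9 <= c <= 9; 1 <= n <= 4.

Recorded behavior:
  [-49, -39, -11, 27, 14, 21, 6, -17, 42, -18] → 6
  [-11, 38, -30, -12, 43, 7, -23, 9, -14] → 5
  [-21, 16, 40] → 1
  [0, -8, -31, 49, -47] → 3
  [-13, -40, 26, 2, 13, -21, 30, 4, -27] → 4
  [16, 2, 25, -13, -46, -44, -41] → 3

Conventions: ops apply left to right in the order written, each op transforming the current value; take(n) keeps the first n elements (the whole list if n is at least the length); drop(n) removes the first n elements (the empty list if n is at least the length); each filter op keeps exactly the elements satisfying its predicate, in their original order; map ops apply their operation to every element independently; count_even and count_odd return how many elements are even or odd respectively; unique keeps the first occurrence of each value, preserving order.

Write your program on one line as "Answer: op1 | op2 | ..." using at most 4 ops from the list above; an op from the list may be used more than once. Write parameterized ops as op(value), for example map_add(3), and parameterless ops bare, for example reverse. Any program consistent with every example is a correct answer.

sort_desc | sort_asc | map_add(5) | count_even

Check, running the answer program on each example:
  [-49, -39, -11, 27, 14, 21, 6, -17, 42, -18] -> [42, 27, 21, 14, 6, -11, -17, -18, -39, -49] -> [-49, -39, -18, -17, -11, 6, 14, 21, 27, 42] -> [-44, -34, -13, -12, -6, 11, 19, 26, 32, 47] -> 6
  [-11, 38, -30, -12, 43, 7, -23, 9, -14] -> [43, 38, 9, 7, -11, -12, -14, -23, -30] -> [-30, -23, -14, -12, -11, 7, 9, 38, 43] -> [-25, -18, -9, -7, -6, 12, 14, 43, 48] -> 5
  [-21, 16, 40] -> [40, 16, -21] -> [-21, 16, 40] -> [-16, 21, 45] -> 1
  [0, -8, -31, 49, -47] -> [49, 0, -8, -31, -47] -> [-47, -31, -8, 0, 49] -> [-42, -26, -3, 5, 54] -> 3
  [-13, -40, 26, 2, 13, -21, 30, 4, -27] -> [30, 26, 13, 4, 2, -13, -21, -27, -40] -> [-40, -27, -21, -13, 2, 4, 13, 26, 30] -> [-35, -22, -16, -8, 7, 9, 18, 31, 35] -> 4
  [16, 2, 25, -13, -46, -44, -41] -> [25, 16, 2, -13, -41, -44, -46] -> [-46, -44, -41, -13, 2, 16, 25] -> [-41, -39, -36, -8, 7, 21, 30] -> 3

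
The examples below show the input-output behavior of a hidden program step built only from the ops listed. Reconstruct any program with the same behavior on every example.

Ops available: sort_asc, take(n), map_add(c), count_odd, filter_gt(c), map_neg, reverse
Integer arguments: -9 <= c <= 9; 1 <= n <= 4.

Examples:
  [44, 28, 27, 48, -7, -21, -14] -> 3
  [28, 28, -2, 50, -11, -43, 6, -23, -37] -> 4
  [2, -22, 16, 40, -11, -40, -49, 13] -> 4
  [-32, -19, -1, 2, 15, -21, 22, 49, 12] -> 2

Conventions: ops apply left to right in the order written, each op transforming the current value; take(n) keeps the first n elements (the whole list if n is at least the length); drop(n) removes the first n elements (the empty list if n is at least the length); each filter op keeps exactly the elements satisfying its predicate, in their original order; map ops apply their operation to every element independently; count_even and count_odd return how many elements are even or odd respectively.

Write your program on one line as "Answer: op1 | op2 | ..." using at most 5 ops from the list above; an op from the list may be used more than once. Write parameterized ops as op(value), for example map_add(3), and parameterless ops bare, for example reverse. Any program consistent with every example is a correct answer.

map_add(-6) | map_add(-7) | take(4) | sort_asc | count_odd

Check, running the answer program on each example:
  [44, 28, 27, 48, -7, -21, -14] -> [38, 22, 21, 42, -13, -27, -20] -> [31, 15, 14, 35, -20, -34, -27] -> [31, 15, 14, 35] -> [14, 15, 31, 35] -> 3
  [28, 28, -2, 50, -11, -43, 6, -23, -37] -> [22, 22, -8, 44, -17, -49, 0, -29, -43] -> [15, 15, -15, 37, -24, -56, -7, -36, -50] -> [15, 15, -15, 37] -> [-15, 15, 15, 37] -> 4
  [2, -22, 16, 40, -11, -40, -49, 13] -> [-4, -28, 10, 34, -17, -46, -55, 7] -> [-11, -35, 3, 27, -24, -53, -62, 0] -> [-11, -35, 3, 27] -> [-35, -11, 3, 27] -> 4
  [-32, -19, -1, 2, 15, -21, 22, 49, 12] -> [-38, -25, -7, -4, 9, -27, 16, 43, 6] -> [-45, -32, -14, -11, 2, -34, 9, 36, -1] -> [-45, -32, -14, -11] -> [-45, -32, -14, -11] -> 2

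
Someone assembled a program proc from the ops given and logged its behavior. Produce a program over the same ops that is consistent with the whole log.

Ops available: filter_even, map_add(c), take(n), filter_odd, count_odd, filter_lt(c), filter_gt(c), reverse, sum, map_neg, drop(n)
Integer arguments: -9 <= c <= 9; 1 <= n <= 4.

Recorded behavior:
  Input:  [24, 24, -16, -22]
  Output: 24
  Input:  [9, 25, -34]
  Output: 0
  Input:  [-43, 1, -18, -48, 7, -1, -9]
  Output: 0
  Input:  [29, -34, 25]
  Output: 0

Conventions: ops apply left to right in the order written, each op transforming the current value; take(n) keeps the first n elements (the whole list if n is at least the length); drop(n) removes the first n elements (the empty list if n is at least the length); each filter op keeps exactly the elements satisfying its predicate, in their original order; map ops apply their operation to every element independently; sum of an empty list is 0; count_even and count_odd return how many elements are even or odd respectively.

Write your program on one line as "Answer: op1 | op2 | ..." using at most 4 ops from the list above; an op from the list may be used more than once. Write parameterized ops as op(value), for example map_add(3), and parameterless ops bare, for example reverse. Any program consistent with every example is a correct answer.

take(1) | filter_even | sum

Check, running the answer program on each example:
  [24, 24, -16, -22] -> [24] -> [24] -> 24
  [9, 25, -34] -> [9] -> [] -> 0
  [-43, 1, -18, -48, 7, -1, -9] -> [-43] -> [] -> 0
  [29, -34, 25] -> [29] -> [] -> 0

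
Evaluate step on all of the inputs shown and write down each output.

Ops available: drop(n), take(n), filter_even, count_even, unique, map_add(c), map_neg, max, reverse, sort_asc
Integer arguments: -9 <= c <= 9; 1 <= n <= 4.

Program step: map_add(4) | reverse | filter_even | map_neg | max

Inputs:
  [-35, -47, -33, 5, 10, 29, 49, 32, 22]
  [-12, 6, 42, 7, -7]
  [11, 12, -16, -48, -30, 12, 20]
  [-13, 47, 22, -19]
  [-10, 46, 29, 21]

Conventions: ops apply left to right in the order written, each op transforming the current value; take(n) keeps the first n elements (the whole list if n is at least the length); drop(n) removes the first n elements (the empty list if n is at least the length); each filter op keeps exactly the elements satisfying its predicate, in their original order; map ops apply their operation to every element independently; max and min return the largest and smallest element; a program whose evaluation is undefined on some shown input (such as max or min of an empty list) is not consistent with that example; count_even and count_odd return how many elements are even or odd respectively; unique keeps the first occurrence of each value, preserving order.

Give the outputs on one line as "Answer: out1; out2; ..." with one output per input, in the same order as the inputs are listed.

-14; 8; 44; -26; 6

Execution, op by op:
  [-35, -47, -33, 5, 10, 29, 49, 32, 22] -> [-31, -43, -29, 9, 14, 33, 53, 36, 26] -> [26, 36, 53, 33, 14, 9, -29, -43, -31] -> [26, 36, 14] -> [-26, -36, -14] -> -14
  [-12, 6, 42, 7, -7] -> [-8, 10, 46, 11, -3] -> [-3, 11, 46, 10, -8] -> [46, 10, -8] -> [-46, -10, 8] -> 8
  [11, 12, -16, -48, -30, 12, 20] -> [15, 16, -12, -44, -26, 16, 24] -> [24, 16, -26, -44, -12, 16, 15] -> [24, 16, -26, -44, -12, 16] -> [-24, -16, 26, 44, 12, -16] -> 44
  [-13, 47, 22, -19] -> [-9, 51, 26, -15] -> [-15, 26, 51, -9] -> [26] -> [-26] -> -26
  [-10, 46, 29, 21] -> [-6, 50, 33, 25] -> [25, 33, 50, -6] -> [50, -6] -> [-50, 6] -> 6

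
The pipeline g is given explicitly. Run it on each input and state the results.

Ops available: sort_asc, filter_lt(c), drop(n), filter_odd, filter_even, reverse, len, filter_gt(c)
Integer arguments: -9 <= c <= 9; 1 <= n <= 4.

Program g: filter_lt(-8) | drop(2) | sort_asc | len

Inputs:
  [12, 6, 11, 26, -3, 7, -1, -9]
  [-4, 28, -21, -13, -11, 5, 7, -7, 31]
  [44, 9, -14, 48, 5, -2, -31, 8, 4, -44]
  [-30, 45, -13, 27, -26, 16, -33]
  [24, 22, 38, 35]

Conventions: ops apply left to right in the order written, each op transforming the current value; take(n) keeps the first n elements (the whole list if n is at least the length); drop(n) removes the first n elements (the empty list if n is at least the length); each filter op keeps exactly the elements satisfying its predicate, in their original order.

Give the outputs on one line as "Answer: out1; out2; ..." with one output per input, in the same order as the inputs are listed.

Execution, op by op:
  [12, 6, 11, 26, -3, 7, -1, -9] -> [-9] -> [] -> [] -> 0
  [-4, 28, -21, -13, -11, 5, 7, -7, 31] -> [-21, -13, -11] -> [-11] -> [-11] -> 1
  [44, 9, -14, 48, 5, -2, -31, 8, 4, -44] -> [-14, -31, -44] -> [-44] -> [-44] -> 1
  [-30, 45, -13, 27, -26, 16, -33] -> [-30, -13, -26, -33] -> [-26, -33] -> [-33, -26] -> 2
  [24, 22, 38, 35] -> [] -> [] -> [] -> 0

0; 1; 1; 2; 0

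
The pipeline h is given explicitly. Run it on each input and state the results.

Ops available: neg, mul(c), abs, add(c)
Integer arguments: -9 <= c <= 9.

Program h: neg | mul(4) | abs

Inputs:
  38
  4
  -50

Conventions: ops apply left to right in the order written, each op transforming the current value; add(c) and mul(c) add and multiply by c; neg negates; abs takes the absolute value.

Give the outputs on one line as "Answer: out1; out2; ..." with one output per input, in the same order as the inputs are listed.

152; 16; 200

Execution, op by op:
  38 -> -38 -> -152 -> 152
  4 -> -4 -> -16 -> 16
  -50 -> 50 -> 200 -> 200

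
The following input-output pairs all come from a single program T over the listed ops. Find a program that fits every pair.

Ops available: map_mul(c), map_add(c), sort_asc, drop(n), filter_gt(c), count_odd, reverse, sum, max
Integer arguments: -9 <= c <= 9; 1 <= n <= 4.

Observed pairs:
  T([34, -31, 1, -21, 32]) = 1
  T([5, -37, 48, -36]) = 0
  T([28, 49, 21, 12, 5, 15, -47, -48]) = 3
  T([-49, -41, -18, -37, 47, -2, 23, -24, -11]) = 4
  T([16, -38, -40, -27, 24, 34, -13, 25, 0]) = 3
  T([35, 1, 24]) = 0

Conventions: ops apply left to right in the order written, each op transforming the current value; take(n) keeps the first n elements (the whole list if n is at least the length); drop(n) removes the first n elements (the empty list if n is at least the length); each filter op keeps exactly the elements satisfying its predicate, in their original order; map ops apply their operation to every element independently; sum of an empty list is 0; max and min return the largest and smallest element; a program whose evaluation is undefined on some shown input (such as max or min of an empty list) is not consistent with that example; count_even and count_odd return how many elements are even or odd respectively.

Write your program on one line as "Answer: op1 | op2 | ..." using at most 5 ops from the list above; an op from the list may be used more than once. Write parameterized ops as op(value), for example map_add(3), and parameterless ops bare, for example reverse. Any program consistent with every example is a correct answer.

map_mul(-3) | map_add(-6) | drop(1) | drop(2) | count_odd

Check, running the answer program on each example:
  [34, -31, 1, -21, 32] -> [-102, 93, -3, 63, -96] -> [-108, 87, -9, 57, -102] -> [87, -9, 57, -102] -> [57, -102] -> 1
  [5, -37, 48, -36] -> [-15, 111, -144, 108] -> [-21, 105, -150, 102] -> [105, -150, 102] -> [102] -> 0
  [28, 49, 21, 12, 5, 15, -47, -48] -> [-84, -147, -63, -36, -15, -45, 141, 144] -> [-90, -153, -69, -42, -21, -51, 135, 138] -> [-153, -69, -42, -21, -51, 135, 138] -> [-42, -21, -51, 135, 138] -> 3
  [-49, -41, -18, -37, 47, -2, 23, -24, -11] -> [147, 123, 54, 111, -141, 6, -69, 72, 33] -> [141, 117, 48, 105, -147, 0, -75, 66, 27] -> [117, 48, 105, -147, 0, -75, 66, 27] -> [105, -147, 0, -75, 66, 27] -> 4
  [16, -38, -40, -27, 24, 34, -13, 25, 0] -> [-48, 114, 120, 81, -72, -102, 39, -75, 0] -> [-54, 108, 114, 75, -78, -108, 33, -81, -6] -> [108, 114, 75, -78, -108, 33, -81, -6] -> [75, -78, -108, 33, -81, -6] -> 3
  [35, 1, 24] -> [-105, -3, -72] -> [-111, -9, -78] -> [-9, -78] -> [] -> 0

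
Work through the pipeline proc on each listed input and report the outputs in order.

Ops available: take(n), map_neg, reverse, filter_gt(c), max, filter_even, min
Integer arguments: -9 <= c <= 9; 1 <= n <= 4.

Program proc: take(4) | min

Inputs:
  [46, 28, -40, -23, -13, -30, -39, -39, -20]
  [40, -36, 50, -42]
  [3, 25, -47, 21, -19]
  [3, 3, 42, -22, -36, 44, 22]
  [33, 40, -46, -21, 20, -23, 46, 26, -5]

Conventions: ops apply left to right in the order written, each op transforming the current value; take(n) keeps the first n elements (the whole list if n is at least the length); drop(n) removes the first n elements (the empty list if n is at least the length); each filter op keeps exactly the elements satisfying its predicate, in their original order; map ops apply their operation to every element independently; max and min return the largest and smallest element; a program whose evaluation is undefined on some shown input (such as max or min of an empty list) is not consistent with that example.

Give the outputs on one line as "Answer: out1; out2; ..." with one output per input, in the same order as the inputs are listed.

-40; -42; -47; -22; -46

Execution, op by op:
  [46, 28, -40, -23, -13, -30, -39, -39, -20] -> [46, 28, -40, -23] -> -40
  [40, -36, 50, -42] -> [40, -36, 50, -42] -> -42
  [3, 25, -47, 21, -19] -> [3, 25, -47, 21] -> -47
  [3, 3, 42, -22, -36, 44, 22] -> [3, 3, 42, -22] -> -22
  [33, 40, -46, -21, 20, -23, 46, 26, -5] -> [33, 40, -46, -21] -> -46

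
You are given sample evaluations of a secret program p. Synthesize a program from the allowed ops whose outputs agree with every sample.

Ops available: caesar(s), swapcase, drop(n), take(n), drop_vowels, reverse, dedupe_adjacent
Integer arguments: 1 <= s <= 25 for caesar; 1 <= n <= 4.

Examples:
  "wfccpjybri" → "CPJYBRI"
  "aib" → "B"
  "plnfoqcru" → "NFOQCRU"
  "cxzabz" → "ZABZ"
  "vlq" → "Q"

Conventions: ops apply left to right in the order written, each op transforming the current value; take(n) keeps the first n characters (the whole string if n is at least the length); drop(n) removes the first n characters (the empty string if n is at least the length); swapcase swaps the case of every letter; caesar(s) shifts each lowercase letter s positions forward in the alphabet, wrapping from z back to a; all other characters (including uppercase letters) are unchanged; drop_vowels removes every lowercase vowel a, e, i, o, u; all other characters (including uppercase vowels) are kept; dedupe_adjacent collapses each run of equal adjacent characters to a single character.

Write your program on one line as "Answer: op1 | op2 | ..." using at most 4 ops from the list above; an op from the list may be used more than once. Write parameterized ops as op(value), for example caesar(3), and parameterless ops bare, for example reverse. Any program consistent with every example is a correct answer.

dedupe_adjacent | drop(2) | swapcase

Check, running the answer program on each example:
  "wfccpjybri" -> "wfcpjybri" -> "cpjybri" -> "CPJYBRI"
  "aib" -> "aib" -> "b" -> "B"
  "plnfoqcru" -> "plnfoqcru" -> "nfoqcru" -> "NFOQCRU"
  "cxzabz" -> "cxzabz" -> "zabz" -> "ZABZ"
  "vlq" -> "vlq" -> "q" -> "Q"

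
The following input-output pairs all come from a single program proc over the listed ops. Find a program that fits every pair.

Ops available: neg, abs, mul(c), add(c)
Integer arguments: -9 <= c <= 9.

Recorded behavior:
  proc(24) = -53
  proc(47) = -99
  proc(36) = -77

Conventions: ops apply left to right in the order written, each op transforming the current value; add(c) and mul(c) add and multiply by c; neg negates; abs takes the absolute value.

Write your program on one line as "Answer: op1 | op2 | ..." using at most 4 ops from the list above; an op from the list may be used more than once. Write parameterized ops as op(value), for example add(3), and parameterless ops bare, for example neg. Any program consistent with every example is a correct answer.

neg | mul(2) | add(-5)

Check, running the answer program on each example:
  24 -> -24 -> -48 -> -53
  47 -> -47 -> -94 -> -99
  36 -> -36 -> -72 -> -77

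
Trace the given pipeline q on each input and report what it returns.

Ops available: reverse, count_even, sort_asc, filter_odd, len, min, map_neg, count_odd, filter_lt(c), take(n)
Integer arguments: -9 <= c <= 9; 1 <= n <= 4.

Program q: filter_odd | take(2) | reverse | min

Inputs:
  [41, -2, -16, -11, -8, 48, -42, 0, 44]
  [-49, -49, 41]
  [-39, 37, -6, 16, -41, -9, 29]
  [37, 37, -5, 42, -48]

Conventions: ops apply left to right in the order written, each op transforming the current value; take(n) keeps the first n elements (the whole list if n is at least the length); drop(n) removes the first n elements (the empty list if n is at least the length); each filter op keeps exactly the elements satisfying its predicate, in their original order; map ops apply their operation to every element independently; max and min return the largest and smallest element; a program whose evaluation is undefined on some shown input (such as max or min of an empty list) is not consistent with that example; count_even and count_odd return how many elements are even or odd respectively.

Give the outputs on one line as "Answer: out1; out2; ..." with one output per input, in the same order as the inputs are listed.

Execution, op by op:
  [41, -2, -16, -11, -8, 48, -42, 0, 44] -> [41, -11] -> [41, -11] -> [-11, 41] -> -11
  [-49, -49, 41] -> [-49, -49, 41] -> [-49, -49] -> [-49, -49] -> -49
  [-39, 37, -6, 16, -41, -9, 29] -> [-39, 37, -41, -9, 29] -> [-39, 37] -> [37, -39] -> -39
  [37, 37, -5, 42, -48] -> [37, 37, -5] -> [37, 37] -> [37, 37] -> 37

-11; -49; -39; 37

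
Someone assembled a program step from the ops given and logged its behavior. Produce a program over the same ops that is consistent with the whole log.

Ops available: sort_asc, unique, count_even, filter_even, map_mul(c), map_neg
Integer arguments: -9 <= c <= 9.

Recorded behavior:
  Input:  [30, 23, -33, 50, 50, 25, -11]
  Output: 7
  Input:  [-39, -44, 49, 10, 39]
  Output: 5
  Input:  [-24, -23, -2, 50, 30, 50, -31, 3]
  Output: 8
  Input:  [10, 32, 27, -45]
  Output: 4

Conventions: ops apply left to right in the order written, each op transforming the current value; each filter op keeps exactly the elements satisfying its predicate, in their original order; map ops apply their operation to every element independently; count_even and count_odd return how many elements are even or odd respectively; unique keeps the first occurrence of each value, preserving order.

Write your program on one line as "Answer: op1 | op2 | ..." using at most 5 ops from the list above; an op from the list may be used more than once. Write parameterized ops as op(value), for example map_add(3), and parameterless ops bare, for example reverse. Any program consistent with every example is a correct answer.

map_neg | map_mul(8) | map_neg | count_even

Check, running the answer program on each example:
  [30, 23, -33, 50, 50, 25, -11] -> [-30, -23, 33, -50, -50, -25, 11] -> [-240, -184, 264, -400, -400, -200, 88] -> [240, 184, -264, 400, 400, 200, -88] -> 7
  [-39, -44, 49, 10, 39] -> [39, 44, -49, -10, -39] -> [312, 352, -392, -80, -312] -> [-312, -352, 392, 80, 312] -> 5
  [-24, -23, -2, 50, 30, 50, -31, 3] -> [24, 23, 2, -50, -30, -50, 31, -3] -> [192, 184, 16, -400, -240, -400, 248, -24] -> [-192, -184, -16, 400, 240, 400, -248, 24] -> 8
  [10, 32, 27, -45] -> [-10, -32, -27, 45] -> [-80, -256, -216, 360] -> [80, 256, 216, -360] -> 4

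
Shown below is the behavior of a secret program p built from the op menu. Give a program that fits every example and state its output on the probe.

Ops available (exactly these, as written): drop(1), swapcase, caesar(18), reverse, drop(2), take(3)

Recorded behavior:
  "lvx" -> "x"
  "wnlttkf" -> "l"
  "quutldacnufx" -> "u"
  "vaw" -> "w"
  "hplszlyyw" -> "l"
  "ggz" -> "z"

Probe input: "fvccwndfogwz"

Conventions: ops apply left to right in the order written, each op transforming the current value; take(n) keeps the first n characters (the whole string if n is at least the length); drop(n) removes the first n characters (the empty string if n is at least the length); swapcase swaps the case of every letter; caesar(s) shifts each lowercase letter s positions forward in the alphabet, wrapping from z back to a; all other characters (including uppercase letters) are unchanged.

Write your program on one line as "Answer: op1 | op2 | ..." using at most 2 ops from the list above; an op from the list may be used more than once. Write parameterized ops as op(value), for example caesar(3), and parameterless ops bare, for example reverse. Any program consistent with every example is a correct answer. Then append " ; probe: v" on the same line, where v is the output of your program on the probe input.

take(3) | drop(2) ; probe: "c"

Check, running the answer program on each example:
  "lvx" -> "lvx" -> "x"
  "wnlttkf" -> "wnl" -> "l"
  "quutldacnufx" -> "quu" -> "u"
  "vaw" -> "vaw" -> "w"
  "hplszlyyw" -> "hpl" -> "l"
  "ggz" -> "ggz" -> "z"
  probe: "fvccwndfogwz" -> "fvc" -> "c"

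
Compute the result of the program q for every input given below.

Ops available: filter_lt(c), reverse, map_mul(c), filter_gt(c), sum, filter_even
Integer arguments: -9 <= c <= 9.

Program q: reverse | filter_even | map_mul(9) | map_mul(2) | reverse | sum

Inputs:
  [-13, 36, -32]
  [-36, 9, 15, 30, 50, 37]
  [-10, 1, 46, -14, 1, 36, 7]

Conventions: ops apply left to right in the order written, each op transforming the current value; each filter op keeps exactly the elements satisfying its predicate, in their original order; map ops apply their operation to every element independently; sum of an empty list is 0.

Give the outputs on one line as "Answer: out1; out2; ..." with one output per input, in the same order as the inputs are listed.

Execution, op by op:
  [-13, 36, -32] -> [-32, 36, -13] -> [-32, 36] -> [-288, 324] -> [-576, 648] -> [648, -576] -> 72
  [-36, 9, 15, 30, 50, 37] -> [37, 50, 30, 15, 9, -36] -> [50, 30, -36] -> [450, 270, -324] -> [900, 540, -648] -> [-648, 540, 900] -> 792
  [-10, 1, 46, -14, 1, 36, 7] -> [7, 36, 1, -14, 46, 1, -10] -> [36, -14, 46, -10] -> [324, -126, 414, -90] -> [648, -252, 828, -180] -> [-180, 828, -252, 648] -> 1044

72; 792; 1044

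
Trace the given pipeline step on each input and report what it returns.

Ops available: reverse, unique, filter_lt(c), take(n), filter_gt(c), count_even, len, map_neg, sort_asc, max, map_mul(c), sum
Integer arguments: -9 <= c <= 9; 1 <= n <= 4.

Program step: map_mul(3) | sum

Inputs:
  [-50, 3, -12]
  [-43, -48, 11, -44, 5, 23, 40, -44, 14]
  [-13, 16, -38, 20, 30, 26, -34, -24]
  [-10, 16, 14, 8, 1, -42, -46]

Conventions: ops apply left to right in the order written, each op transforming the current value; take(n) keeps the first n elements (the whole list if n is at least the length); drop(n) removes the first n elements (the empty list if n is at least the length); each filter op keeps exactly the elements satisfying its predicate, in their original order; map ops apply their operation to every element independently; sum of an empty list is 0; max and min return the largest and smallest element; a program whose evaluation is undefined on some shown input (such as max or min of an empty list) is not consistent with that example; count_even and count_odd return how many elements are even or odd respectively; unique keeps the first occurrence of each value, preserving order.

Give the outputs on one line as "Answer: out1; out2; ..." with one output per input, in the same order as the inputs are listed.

Execution, op by op:
  [-50, 3, -12] -> [-150, 9, -36] -> -177
  [-43, -48, 11, -44, 5, 23, 40, -44, 14] -> [-129, -144, 33, -132, 15, 69, 120, -132, 42] -> -258
  [-13, 16, -38, 20, 30, 26, -34, -24] -> [-39, 48, -114, 60, 90, 78, -102, -72] -> -51
  [-10, 16, 14, 8, 1, -42, -46] -> [-30, 48, 42, 24, 3, -126, -138] -> -177

-177; -258; -51; -177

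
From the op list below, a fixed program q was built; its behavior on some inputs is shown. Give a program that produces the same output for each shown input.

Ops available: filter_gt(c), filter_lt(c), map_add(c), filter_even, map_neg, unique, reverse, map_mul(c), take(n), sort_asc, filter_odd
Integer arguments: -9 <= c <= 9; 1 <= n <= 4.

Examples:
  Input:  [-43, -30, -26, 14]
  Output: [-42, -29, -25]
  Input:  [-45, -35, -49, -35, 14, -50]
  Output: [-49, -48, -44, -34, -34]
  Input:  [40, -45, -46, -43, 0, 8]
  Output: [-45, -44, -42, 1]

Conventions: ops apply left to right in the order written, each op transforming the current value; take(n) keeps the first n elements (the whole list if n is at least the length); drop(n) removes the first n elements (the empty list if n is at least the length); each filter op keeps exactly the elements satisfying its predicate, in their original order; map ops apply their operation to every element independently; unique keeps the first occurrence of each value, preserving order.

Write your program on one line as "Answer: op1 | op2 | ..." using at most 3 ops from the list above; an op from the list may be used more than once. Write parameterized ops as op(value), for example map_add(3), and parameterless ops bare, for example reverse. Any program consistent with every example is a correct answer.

sort_asc | filter_lt(8) | map_add(1)

Check, running the answer program on each example:
  [-43, -30, -26, 14] -> [-43, -30, -26, 14] -> [-43, -30, -26] -> [-42, -29, -25]
  [-45, -35, -49, -35, 14, -50] -> [-50, -49, -45, -35, -35, 14] -> [-50, -49, -45, -35, -35] -> [-49, -48, -44, -34, -34]
  [40, -45, -46, -43, 0, 8] -> [-46, -45, -43, 0, 8, 40] -> [-46, -45, -43, 0] -> [-45, -44, -42, 1]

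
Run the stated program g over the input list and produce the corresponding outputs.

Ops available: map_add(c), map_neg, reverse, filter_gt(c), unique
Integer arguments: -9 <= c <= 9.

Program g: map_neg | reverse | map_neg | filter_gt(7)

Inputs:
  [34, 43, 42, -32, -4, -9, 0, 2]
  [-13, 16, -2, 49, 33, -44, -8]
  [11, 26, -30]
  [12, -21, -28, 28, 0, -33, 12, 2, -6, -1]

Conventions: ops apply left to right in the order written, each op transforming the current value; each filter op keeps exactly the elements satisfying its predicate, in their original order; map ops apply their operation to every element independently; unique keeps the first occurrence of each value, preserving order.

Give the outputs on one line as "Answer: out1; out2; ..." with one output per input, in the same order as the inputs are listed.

Execution, op by op:
  [34, 43, 42, -32, -4, -9, 0, 2] -> [-34, -43, -42, 32, 4, 9, 0, -2] -> [-2, 0, 9, 4, 32, -42, -43, -34] -> [2, 0, -9, -4, -32, 42, 43, 34] -> [42, 43, 34]
  [-13, 16, -2, 49, 33, -44, -8] -> [13, -16, 2, -49, -33, 44, 8] -> [8, 44, -33, -49, 2, -16, 13] -> [-8, -44, 33, 49, -2, 16, -13] -> [33, 49, 16]
  [11, 26, -30] -> [-11, -26, 30] -> [30, -26, -11] -> [-30, 26, 11] -> [26, 11]
  [12, -21, -28, 28, 0, -33, 12, 2, -6, -1] -> [-12, 21, 28, -28, 0, 33, -12, -2, 6, 1] -> [1, 6, -2, -12, 33, 0, -28, 28, 21, -12] -> [-1, -6, 2, 12, -33, 0, 28, -28, -21, 12] -> [12, 28, 12]

[42, 43, 34]; [33, 49, 16]; [26, 11]; [12, 28, 12]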